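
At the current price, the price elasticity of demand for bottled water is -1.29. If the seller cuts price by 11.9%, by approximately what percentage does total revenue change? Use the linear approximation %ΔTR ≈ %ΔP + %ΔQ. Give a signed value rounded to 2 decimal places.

%ΔQ ≈ Ed × %ΔP = (-1.29) × (-11.9%) = +15.3510%
%ΔTR ≈ %ΔP + %ΔQ = (-11.9%) + (+15.3510%) = +3.4510%

+3.45%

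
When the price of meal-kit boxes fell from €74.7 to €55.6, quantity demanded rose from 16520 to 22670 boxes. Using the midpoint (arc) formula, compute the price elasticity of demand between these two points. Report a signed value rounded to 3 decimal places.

-1.071

%ΔQ = (22670 − 16520) / [(16520 + 22670)/2] = 6150/19595 = 0.313855…
%ΔP = (55.6 − 74.7) / [(74.7 + 55.6)/2] = -19.1/65.15 = -0.293169…
Arc Ed = %ΔQ / %ΔP = (6150/19595) / (-19.1/65.15) = -1.07055…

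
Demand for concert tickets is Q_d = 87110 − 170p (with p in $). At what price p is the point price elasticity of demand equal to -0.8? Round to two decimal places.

227.74

Ed = −170p/(87110 − 170p). Set this equal to -0.8:
170p = 0.8·(87110 − 170p) ⇒ 170p(1 + 0.8) = 0.8·87110
p = 0.8·87110 / (170·1.8) = 227.7385…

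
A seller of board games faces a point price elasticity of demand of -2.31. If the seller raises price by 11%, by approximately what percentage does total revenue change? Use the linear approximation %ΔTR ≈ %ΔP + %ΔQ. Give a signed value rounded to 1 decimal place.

%ΔQ ≈ Ed × %ΔP = (-2.31) × (+11%) = -25.4100%
%ΔTR ≈ %ΔP + %ΔQ = (+11%) + (-25.4100%) = -14.4100%

-14.4%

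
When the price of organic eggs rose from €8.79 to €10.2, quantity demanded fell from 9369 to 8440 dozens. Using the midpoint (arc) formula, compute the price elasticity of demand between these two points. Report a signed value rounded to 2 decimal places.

%ΔQ = (8440 − 9369) / [(9369 + 8440)/2] = -929/8904.5 = -0.104329…
%ΔP = (10.2 − 8.79) / [(8.79 + 10.2)/2] = 1.41/9.495 = 0.148499…
Arc Ed = %ΔQ / %ΔP = (-929/8904.5) / (1.41/9.495) = -0.7025…

-0.70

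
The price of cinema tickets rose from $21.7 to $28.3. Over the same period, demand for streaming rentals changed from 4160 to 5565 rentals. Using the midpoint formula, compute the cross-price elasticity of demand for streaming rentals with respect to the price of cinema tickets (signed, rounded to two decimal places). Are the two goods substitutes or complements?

1.09; substitutes

%ΔQ_{streaming rentals} = (5565 − 4160)/avg = 1405/4862.5 = 0.288946…
%ΔP_{cinema tickets} = (28.3 − 21.7)/avg = 6.6/25 = 0.264
E_cross = (1405/4862.5) / (6.6/25) = 1.0944…
E_cross > 0 ⇒ the goods are substitutes.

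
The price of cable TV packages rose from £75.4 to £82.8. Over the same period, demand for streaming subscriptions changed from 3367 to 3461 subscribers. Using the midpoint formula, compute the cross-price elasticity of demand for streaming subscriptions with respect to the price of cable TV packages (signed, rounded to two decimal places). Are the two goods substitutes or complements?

0.29; substitutes

%ΔQ_{streaming subscriptions} = (3461 − 3367)/avg = 94/3414 = 0.027533…
%ΔP_{cable TV packages} = (82.8 − 75.4)/avg = 7.4/79.1 = 0.093552…
E_cross = (94/3414) / (7.4/79.1) = 0.2943…
E_cross > 0 ⇒ the goods are substitutes.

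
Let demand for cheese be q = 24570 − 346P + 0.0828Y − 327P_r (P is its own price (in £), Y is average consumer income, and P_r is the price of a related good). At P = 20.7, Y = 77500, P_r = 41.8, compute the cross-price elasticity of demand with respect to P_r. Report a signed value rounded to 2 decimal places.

At the given values, q = 24570 − 346(20.7) + 0.0828(77500) − 327(41.8) = 10156.2.
∂q/∂P_r = -327.
E = (-327) × (41.8/10156.2) = -1.3458…

-1.35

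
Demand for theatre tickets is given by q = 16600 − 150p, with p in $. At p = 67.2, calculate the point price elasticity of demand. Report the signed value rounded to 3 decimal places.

-1.546

dq/dp = −150. At p = 67.2, q = 16600 − 150(67.2) = 6520.
Ed = (dq/dp)·(p/q) = −150 × (67.2/6520) = -1.54601…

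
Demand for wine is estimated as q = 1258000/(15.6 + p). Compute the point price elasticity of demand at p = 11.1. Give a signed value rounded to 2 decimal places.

-0.42

dq/dp = −1258000/(15.6 + p)² = -1764.65. At p = 11.1, q = 47116.1.
Ed = (dq/dp)·(p/q) = (-1764.65) × (11.1/47116.1) = -0.4157…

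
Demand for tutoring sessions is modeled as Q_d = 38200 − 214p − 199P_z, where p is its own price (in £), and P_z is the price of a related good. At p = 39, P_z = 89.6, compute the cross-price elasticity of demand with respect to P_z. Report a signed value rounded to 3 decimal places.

-1.483

At the given values, Q_d = 38200 − 214(39) − 199(89.6) = 12023.6.
∂Q_d/∂P_z = -199.
E = (-199) × (89.6/12023.6) = -1.48295…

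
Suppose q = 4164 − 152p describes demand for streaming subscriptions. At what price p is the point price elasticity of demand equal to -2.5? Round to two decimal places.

Ed = −152p/(4164 − 152p). Set this equal to -2.5:
152p = 2.5·(4164 − 152p) ⇒ 152p(1 + 2.5) = 2.5·4164
p = 2.5·4164 / (152·3.5) = 19.5676…

19.57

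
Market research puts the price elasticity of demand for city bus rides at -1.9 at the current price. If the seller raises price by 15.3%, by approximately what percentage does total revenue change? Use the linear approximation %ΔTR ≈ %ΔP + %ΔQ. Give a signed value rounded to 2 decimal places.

-13.77%

%ΔQ ≈ Ed × %ΔP = (-1.9) × (+15.3%) = -29.0700%
%ΔTR ≈ %ΔP + %ΔQ = (+15.3%) + (-29.0700%) = -13.7700%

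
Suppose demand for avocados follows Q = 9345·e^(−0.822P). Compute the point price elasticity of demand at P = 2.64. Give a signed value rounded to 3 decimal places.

dQ/dP = −0.822·Q = -876.995. At P = 2.64, Q = 1066.9.
Ed = (dQ/dP)·(P/Q) = (-876.995) × (2.64/1066.9) = -2.17008

-2.170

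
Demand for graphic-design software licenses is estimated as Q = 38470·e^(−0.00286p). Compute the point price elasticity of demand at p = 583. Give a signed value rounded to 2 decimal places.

-1.67

dQ/dp = −0.00286·Q = -20.7661. At p = 583, Q = 7260.86.
Ed = (dQ/dp)·(p/Q) = (-20.7661) × (583/7260.86) = -1.6673…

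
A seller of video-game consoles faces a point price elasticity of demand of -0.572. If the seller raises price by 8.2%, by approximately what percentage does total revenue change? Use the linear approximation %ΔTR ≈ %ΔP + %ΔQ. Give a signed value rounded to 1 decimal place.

%ΔQ ≈ Ed × %ΔP = (-0.572) × (+8.2%) = -4.6904%
%ΔTR ≈ %ΔP + %ΔQ = (+8.2%) + (-4.6904%) = +3.5096%

+3.5%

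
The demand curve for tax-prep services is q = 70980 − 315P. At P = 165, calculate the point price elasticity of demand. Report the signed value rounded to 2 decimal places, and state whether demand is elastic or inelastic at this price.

dq/dP = −315. At P = 165, q = 70980 − 315(165) = 19005.
Ed = (dq/dP)·(P/q) = −315 × (165/19005) = -2.7348…
|Ed| = 2.73 > 1, so demand is elastic.

-2.73; elastic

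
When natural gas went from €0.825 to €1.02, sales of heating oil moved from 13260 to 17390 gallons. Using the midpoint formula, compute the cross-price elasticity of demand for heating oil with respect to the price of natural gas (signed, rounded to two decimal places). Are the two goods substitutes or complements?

1.27; substitutes

%ΔQ_{heating oil} = (17390 − 13260)/avg = 4130/15325 = 0.269494…
%ΔP_{natural gas} = (1.02 − 0.825)/avg = 0.195/0.9225 = 0.211382…
E_cross = (4130/15325) / (0.195/0.9225) = 1.2749…
E_cross > 0 ⇒ the goods are substitutes.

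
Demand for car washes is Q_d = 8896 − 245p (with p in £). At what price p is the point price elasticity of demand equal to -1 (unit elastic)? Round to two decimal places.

Ed = −245p/(8896 − 245p). Set this equal to -1:
245p = 1·(8896 − 245p) ⇒ 245p(1 + 1) = 1·8896
p = 1·8896 / (245·2) = 18.1551…

18.16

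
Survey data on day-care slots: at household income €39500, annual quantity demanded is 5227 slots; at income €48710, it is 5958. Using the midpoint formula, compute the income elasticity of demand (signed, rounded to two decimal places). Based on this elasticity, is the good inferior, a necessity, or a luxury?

%ΔQ = (5958 − 5227)/[( 5227 + 5958)/2] = 731/5592.5 = 0.130710…
%ΔIncome = (48710 − 39500)/[( 39500 + 48710)/2] = 9210/44105 = 0.208819…
E_income = (731/5592.5) / (9210/44105) = 0.6259…
0 < E_income < 1 ⇒ normal good, necessity.

0.63; necessity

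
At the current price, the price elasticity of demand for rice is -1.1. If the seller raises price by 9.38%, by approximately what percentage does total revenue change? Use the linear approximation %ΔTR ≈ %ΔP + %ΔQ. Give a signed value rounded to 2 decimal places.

%ΔQ ≈ Ed × %ΔP = (-1.1) × (+9.38%) = -10.3180%
%ΔTR ≈ %ΔP + %ΔQ = (+9.38%) + (-10.3180%) = -0.9380%

-0.94%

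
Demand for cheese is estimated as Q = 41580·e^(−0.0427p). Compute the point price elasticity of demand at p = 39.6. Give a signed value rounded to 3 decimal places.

-1.691

dQ/dp = −0.0427·Q = -327.307. At p = 39.6, Q = 7665.27.
Ed = (dQ/dp)·(p/Q) = (-327.307) × (39.6/7665.27) = -1.69092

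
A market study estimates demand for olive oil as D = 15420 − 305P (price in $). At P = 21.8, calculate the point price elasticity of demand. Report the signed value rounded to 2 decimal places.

dD/dP = −305. At P = 21.8, D = 15420 − 305(21.8) = 8771.
Ed = (dD/dP)·(P/D) = −305 × (21.8/8771) = -0.7580…

-0.76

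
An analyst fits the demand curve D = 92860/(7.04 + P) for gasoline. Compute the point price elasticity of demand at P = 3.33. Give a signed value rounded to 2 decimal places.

dD/dP = −92860/(7.04 + P)² = -863.518. At P = 3.33, D = 8954.68.
Ed = (dD/dP)·(P/D) = (-863.518) × (3.33/8954.68) = -0.3211…

-0.32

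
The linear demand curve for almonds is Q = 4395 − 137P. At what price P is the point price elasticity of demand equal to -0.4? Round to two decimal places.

9.17

Ed = −137P/(4395 − 137P). Set this equal to -0.4:
137P = 0.4·(4395 − 137P) ⇒ 137P(1 + 0.4) = 0.4·4395
P = 0.4·4395 / (137·1.4) = 9.1657…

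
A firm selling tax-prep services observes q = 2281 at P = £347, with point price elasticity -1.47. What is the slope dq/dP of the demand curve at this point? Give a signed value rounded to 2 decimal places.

Ed = (dq/dP)·(P/q) ⇒ dq/dP = Ed·q/P = (-1.47)·2281/347 = -9.6630…

-9.66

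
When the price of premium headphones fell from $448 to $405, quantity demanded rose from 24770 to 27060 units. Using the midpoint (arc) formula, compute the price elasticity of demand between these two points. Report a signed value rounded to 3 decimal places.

-0.876

%ΔQ = (27060 − 24770) / [(24770 + 27060)/2] = 2290/25915 = 0.088365…
%ΔP = (405 − 448) / [(448 + 405)/2] = -43/426.5 = -0.100820…
Arc Ed = %ΔQ / %ΔP = (2290/25915) / (-43/426.5) = -0.87646…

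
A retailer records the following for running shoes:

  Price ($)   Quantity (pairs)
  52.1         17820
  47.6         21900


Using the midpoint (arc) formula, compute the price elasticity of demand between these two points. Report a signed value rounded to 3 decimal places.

%ΔQ = (21900 − 17820) / [(17820 + 21900)/2] = 4080/19860 = 0.205438…
%ΔP = (47.6 − 52.1) / [(52.1 + 47.6)/2] = -4.5/49.85 = -0.090270…
Arc Ed = %ΔQ / %ΔP = (4080/19860) / (-4.5/49.85) = -2.27579…

-2.276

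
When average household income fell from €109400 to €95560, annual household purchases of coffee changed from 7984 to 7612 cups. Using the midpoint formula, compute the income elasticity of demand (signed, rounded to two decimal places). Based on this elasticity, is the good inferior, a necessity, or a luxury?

%ΔQ = (7612 − 7984)/[( 7984 + 7612)/2] = -372/7798 = -0.047704…
%ΔIncome = (95560 − 109400)/[( 109400 + 95560)/2] = -13840/102480 = -0.135050…
E_income = (-372/7798) / (-13840/102480) = 0.3532…
0 < E_income < 1 ⇒ normal good, necessity.

0.35; necessity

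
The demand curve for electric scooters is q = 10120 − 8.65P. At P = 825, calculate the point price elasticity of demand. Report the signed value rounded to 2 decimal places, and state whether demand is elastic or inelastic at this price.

-2.39; elastic

dq/dP = −8.65. At P = 825, q = 10120 − 8.65(825) = 2983.75.
Ed = (dq/dP)·(P/q) = −8.65 × (825/2983.75) = -2.3917…
|Ed| = 2.39 > 1, so demand is elastic.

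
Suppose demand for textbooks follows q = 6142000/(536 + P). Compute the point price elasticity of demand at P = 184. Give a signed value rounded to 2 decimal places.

dq/dP = −6142000/(536 + P)² = -11.848. At P = 184, q = 8530.56.
Ed = (dq/dP)·(P/q) = (-11.848) × (184/8530.56) = -0.2555…

-0.26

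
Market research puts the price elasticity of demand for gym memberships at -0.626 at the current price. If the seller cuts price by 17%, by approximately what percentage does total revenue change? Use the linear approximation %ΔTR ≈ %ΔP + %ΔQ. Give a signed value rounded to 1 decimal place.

-6.4%

%ΔQ ≈ Ed × %ΔP = (-0.626) × (-17%) = +10.6420%
%ΔTR ≈ %ΔP + %ΔQ = (-17%) + (+10.6420%) = -6.3580%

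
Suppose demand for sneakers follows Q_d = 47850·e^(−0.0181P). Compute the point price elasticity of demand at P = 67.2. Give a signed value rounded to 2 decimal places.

-1.22

dQ_d/dP = −0.0181·Q_d = -256.637. At P = 67.2, Q_d = 14178.8.
Ed = (dQ_d/dP)·(P/Q_d) = (-256.637) × (67.2/14178.8) = -1.2163…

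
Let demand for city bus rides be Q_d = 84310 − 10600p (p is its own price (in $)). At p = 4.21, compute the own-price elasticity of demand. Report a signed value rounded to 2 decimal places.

At the given values, Q_d = 84310 − 10600(4.21) = 39684.
∂Q_d/∂p = −10600.
E = (-10600) × (4.21/39684) = -1.1245…

-1.12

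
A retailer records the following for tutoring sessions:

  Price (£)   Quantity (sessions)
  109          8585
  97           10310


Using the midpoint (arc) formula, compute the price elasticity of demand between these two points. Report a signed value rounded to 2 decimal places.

%ΔQ = (10310 − 8585) / [(8585 + 10310)/2] = 1725/9447.5 = 0.182587…
%ΔP = (97 − 109) / [(109 + 97)/2] = -12/103 = -0.116504…
Arc Ed = %ΔQ / %ΔP = (1725/9447.5) / (-12/103) = -1.5672…

-1.57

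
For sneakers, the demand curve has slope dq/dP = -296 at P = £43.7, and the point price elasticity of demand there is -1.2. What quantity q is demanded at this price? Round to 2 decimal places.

10779.33

Ed = (dq/dP)·(P/q) ⇒ q = (dq/dP)·P/Ed = (-296)·43.7/(-1.2) = 10779.3333…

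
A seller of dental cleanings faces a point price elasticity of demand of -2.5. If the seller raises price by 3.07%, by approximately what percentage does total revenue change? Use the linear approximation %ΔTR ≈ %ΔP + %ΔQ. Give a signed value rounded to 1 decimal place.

%ΔQ ≈ Ed × %ΔP = (-2.5) × (+3.07%) = -7.6750%
%ΔTR ≈ %ΔP + %ΔQ = (+3.07%) + (-7.6750%) = -4.6050%

-4.6%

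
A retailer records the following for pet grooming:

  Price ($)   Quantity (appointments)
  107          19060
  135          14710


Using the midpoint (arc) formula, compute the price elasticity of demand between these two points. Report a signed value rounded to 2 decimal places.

%ΔQ = (14710 − 19060) / [(19060 + 14710)/2] = -4350/16885 = -0.257625…
%ΔP = (135 − 107) / [(107 + 135)/2] = 28/121 = 0.231404…
Arc Ed = %ΔQ / %ΔP = (-4350/16885) / (28/121) = -1.1133…

-1.11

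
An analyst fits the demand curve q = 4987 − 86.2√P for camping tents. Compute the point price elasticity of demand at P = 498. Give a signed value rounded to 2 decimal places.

-0.31

dq/dP = −86.2/(2√P) = -1.93136. At P = 498, q = 3063.37.
Ed = (dq/dP)·(P/q) = (-1.93136) × (498/3063.37) = -0.3139…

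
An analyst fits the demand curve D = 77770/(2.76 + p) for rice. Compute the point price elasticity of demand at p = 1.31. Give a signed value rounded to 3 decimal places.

dD/dp = −77770/(2.76 + p)² = -4694.87. At p = 1.31, D = 19108.1.
Ed = (dD/dp)·(p/D) = (-4694.87) × (1.31/19108.1) = -0.32186…

-0.322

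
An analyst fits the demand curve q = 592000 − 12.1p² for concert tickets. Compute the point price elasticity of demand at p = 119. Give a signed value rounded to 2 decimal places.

-0.81

dq/dp = −2·12.1·p = -2879.8. At p = 119, q = 420651.9.
Ed = (dq/dp)·(p/q) = (-2879.8) × (119/420651.9) = -0.8146…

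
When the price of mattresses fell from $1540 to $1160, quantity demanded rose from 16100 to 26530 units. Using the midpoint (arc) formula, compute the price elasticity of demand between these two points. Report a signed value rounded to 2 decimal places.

-1.74

%ΔQ = (26530 − 16100) / [(16100 + 26530)/2] = 10430/21315 = 0.489326…
%ΔP = (1160 − 1540) / [(1540 + 1160)/2] = -380/1350 = -0.281481…
Arc Ed = %ΔQ / %ΔP = (10430/21315) / (-380/1350) = -1.7383…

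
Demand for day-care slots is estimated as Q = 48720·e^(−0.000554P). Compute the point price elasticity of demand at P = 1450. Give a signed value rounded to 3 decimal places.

-0.803

dQ/dP = −0.000554·Q = -12.0878. At P = 1450, Q = 21819.2.
Ed = (dQ/dP)·(P/Q) = (-12.0878) × (1450/21819.2) = -0.8033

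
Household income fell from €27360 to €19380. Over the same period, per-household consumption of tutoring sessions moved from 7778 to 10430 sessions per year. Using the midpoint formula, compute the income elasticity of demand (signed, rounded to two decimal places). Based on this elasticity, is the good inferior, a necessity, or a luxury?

-0.85; inferior

%ΔQ = (10430 − 7778)/[( 7778 + 10430)/2] = 2652/9104 = 0.291300…
%ΔIncome = (19380 − 27360)/[( 27360 + 19380)/2] = -7980/23370 = -0.341463…
E_income = (2652/9104) / (-7980/23370) = -0.8530…
E_income < 0 ⇒ inferior good.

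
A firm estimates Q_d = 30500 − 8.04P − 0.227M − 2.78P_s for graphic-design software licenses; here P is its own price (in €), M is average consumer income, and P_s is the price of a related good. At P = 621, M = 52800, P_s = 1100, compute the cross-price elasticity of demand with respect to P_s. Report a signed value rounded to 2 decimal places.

At the given values, Q_d = 30500 − 8.04(621) − 0.227(52800) − 2.78(1100) = 10463.56.
∂Q_d/∂P_s = -2.78.
E = (-2.78) × (1100/10463.56) = -0.2922…

-0.29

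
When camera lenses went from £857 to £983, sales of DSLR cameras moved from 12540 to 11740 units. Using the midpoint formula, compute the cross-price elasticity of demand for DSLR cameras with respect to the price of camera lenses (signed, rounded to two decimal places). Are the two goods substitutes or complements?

%ΔQ_{DSLR cameras} = (11740 − 12540)/avg = -800/12140 = -0.065897…
%ΔP_{camera lenses} = (983 − 857)/avg = 126/920 = 0.136956…
E_cross = (-800/12140) / (126/920) = -0.4811…
E_cross < 0 ⇒ the goods are complements.

-0.48; complements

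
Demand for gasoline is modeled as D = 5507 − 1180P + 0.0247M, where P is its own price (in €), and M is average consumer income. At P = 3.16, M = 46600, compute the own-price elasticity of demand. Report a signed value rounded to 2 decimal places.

At the given values, D = 5507 − 1180(3.16) + 0.0247(46600) = 2929.22.
∂D/∂P = −1180.
E = (-1180) × (3.16/2929.22) = -1.2729…

-1.27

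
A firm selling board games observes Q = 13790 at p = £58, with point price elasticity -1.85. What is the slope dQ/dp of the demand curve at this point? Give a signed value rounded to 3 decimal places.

Ed = (dQ/dp)·(p/Q) ⇒ dQ/dp = Ed·Q/p = (-1.85)·13790/58 = -439.85344…

-439.853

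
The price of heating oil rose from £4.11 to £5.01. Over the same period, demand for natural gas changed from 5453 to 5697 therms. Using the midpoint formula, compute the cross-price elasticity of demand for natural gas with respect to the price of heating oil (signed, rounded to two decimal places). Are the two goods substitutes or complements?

0.22; substitutes

%ΔQ_{natural gas} = (5697 − 5453)/avg = 244/5575 = 0.043766…
%ΔP_{heating oil} = (5.01 − 4.11)/avg = 0.9/4.56 = 0.197368…
E_cross = (244/5575) / (0.9/4.56) = 0.2217…
E_cross > 0 ⇒ the goods are substitutes.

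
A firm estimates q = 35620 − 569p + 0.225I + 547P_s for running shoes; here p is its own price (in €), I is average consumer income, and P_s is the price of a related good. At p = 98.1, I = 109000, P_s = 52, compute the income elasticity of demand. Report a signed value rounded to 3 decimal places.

At the given values, q = 35620 − 569(98.1) + 0.225(109000) + 547(52) = 32770.1.
∂q/∂I = 0.225.
E = (0.225) × (109000/32770.1) = 0.74839…

0.748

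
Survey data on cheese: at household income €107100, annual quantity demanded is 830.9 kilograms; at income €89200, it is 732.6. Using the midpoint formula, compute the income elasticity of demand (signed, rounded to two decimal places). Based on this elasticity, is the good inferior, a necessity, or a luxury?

%ΔQ = (732.6 − 830.9)/[( 830.9 + 732.6)/2] = -98.3/781.75 = -0.125743…
%ΔIncome = (89200 − 107100)/[( 107100 + 89200)/2] = -17900/98150 = -0.182373…
E_income = (-98.3/781.75) / (-17900/98150) = 0.6894…
0 < E_income < 1 ⇒ normal good, necessity.

0.69; necessity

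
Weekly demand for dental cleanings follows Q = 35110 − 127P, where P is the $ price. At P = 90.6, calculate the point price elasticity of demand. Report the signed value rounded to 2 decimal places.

dQ/dP = −127. At P = 90.6, Q = 35110 − 127(90.6) = 23603.8.
Ed = (dQ/dP)·(P/Q) = −127 × (90.6/23603.8) = -0.4874…

-0.49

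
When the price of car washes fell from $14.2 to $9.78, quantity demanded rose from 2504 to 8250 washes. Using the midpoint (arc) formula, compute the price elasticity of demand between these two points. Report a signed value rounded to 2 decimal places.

%ΔQ = (8250 − 2504) / [(2504 + 8250)/2] = 5746/5377 = 1.068625…
%ΔP = (9.78 − 14.2) / [(14.2 + 9.78)/2] = -4.42/11.99 = -0.368640…
Arc Ed = %ΔQ / %ΔP = (5746/5377) / (-4.42/11.99) = -2.8988…

-2.90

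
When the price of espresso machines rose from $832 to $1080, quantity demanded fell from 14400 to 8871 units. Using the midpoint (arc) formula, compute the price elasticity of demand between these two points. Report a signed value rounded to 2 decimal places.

%ΔQ = (8871 − 14400) / [(14400 + 8871)/2] = -5529/11635.5 = -0.475183…
%ΔP = (1080 − 832) / [(832 + 1080)/2] = 248/956 = 0.259414…
Arc Ed = %ΔQ / %ΔP = (-5529/11635.5) / (248/956) = -1.8317…

-1.83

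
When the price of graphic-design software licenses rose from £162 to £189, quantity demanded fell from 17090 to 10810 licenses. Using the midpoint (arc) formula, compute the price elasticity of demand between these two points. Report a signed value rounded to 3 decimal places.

%ΔQ = (10810 − 17090) / [(17090 + 10810)/2] = -6280/13950 = -0.450179…
%ΔP = (189 − 162) / [(162 + 189)/2] = 27/175.5 = 0.153846…
Arc Ed = %ΔQ / %ΔP = (-6280/13950) / (27/175.5) = -2.92616…

-2.926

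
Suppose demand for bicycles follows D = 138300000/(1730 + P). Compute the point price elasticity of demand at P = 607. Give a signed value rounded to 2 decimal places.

dD/dP = −138300000/(1730 + P)² = -25.3224. At P = 607, D = 59178.4.
Ed = (dD/dP)·(P/D) = (-25.3224) × (607/59178.4) = -0.2597…

-0.26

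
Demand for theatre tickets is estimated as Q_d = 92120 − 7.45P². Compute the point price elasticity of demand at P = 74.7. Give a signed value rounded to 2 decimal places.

dQ_d/dP = −2·7.45·P = -1113.03. At P = 74.7, Q_d = 50548.3295.
Ed = (dQ_d/dP)·(P/Q_d) = (-1113.03) × (74.7/50548.3295) = -1.6448…

-1.64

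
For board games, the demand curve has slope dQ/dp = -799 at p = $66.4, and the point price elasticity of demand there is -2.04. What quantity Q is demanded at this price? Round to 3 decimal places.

26006.667

Ed = (dQ/dp)·(p/Q) ⇒ Q = (dQ/dp)·p/Ed = (-799)·66.4/(-2.04) = 26006.66666…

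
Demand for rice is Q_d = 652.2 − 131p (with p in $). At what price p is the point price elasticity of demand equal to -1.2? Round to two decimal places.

2.72

Ed = −131p/(652.2 − 131p). Set this equal to -1.2:
131p = 1.2·(652.2 − 131p) ⇒ 131p(1 + 1.2) = 1.2·652.2
p = 1.2·652.2 / (131·2.2) = 2.7156…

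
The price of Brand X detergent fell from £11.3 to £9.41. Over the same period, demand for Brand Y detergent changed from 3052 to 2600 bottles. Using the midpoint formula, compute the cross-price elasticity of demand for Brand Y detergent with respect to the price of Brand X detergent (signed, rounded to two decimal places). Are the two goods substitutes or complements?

%ΔQ_{Brand Y detergent} = (2600 − 3052)/avg = -452/2826 = -0.159943…
%ΔP_{Brand X detergent} = (9.41 − 11.3)/avg = -1.89/10.355 = -0.182520…
E_cross = (-452/2826) / (-1.89/10.355) = 0.8763…
E_cross > 0 ⇒ the goods are substitutes.

0.88; substitutes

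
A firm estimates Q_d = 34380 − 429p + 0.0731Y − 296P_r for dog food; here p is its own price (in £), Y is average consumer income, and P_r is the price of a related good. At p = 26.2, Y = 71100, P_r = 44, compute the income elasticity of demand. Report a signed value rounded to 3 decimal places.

At the given values, Q_d = 34380 − 429(26.2) + 0.0731(71100) − 296(44) = 15313.61.
∂Q_d/∂Y = 0.0731.
E = (0.0731) × (71100/15313.61) = 0.33939…

0.339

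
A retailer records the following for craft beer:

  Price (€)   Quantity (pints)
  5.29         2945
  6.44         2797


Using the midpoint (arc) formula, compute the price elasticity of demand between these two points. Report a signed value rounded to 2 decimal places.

%ΔQ = (2797 − 2945) / [(2945 + 2797)/2] = -148/2871 = -0.051549…
%ΔP = (6.44 − 5.29) / [(5.29 + 6.44)/2] = 1.15/5.865 = 0.196078…
Arc Ed = %ΔQ / %ΔP = (-148/2871) / (1.15/5.865) = -0.2629…

-0.26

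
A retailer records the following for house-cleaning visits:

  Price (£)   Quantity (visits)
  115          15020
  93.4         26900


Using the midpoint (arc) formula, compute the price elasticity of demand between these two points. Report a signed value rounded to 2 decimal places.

-2.73

%ΔQ = (26900 − 15020) / [(15020 + 26900)/2] = 11880/20960 = 0.566793…
%ΔP = (93.4 − 115) / [(115 + 93.4)/2] = -21.6/104.2 = -0.207293…
Arc Ed = %ΔQ / %ΔP = (11880/20960) / (-21.6/104.2) = -2.7342…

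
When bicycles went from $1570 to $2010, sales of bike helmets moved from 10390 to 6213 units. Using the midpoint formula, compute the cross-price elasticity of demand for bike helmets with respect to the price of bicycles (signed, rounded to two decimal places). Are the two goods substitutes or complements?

-2.05; complements

%ΔQ_{bike helmets} = (6213 − 10390)/avg = -4177/8301.5 = -0.503162…
%ΔP_{bicycles} = (2010 − 1570)/avg = 440/1790 = 0.245810…
E_cross = (-4177/8301.5) / (440/1790) = -2.0469…
E_cross < 0 ⇒ the goods are complements.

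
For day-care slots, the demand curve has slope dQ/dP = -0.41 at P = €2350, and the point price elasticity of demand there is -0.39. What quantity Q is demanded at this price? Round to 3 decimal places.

2470.513

Ed = (dQ/dP)·(P/Q) ⇒ Q = (dQ/dP)·P/Ed = (-0.41)·2350/(-0.39) = 2470.51282…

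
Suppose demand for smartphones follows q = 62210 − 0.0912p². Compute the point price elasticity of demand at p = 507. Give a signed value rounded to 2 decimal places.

dq/dp = −2·0.0912·p = -92.4768. At p = 507, q = 38767.1312.
Ed = (dq/dp)·(p/q) = (-92.4768) × (507/38767.1312) = -1.2094…

-1.21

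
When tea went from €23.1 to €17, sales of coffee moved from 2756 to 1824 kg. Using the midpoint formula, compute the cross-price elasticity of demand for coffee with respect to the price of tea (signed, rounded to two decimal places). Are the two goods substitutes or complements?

%ΔQ_{coffee} = (1824 − 2756)/avg = -932/2290 = -0.406986…
%ΔP_{tea} = (17 − 23.1)/avg = -6.1/20.05 = -0.304239…
E_cross = (-932/2290) / (-6.1/20.05) = 1.3377…
E_cross > 0 ⇒ the goods are substitutes.

1.34; substitutes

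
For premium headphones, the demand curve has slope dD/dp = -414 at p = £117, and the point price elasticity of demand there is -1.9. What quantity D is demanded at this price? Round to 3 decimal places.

25493.684

Ed = (dD/dp)·(p/D) ⇒ D = (dD/dp)·p/Ed = (-414)·117/(-1.9) = 25493.68421…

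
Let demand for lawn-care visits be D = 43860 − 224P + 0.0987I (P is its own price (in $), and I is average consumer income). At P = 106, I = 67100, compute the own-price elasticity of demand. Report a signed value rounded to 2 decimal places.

-0.89

At the given values, D = 43860 − 224(106) + 0.0987(67100) = 26738.77.
∂D/∂P = −224.
E = (-224) × (106/26738.77) = -0.8879…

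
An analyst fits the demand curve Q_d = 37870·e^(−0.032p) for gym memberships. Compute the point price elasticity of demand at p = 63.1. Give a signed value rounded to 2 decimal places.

-2.02

dQ_d/dp = −0.032·Q_d = -160.886. At p = 63.1, Q_d = 5027.68.
Ed = (dQ_d/dp)·(p/Q_d) = (-160.886) × (63.1/5027.68) = -2.0192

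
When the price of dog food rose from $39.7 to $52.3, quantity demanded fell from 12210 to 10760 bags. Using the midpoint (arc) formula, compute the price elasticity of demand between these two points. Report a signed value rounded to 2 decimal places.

%ΔQ = (10760 − 12210) / [(12210 + 10760)/2] = -1450/11485 = -0.126251…
%ΔP = (52.3 − 39.7) / [(39.7 + 52.3)/2] = 12.6/46 = 0.273913…
Arc Ed = %ΔQ / %ΔP = (-1450/11485) / (12.6/46) = -0.4609…

-0.46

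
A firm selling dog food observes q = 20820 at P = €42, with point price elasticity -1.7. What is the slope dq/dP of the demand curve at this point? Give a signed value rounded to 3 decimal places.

-842.714

Ed = (dq/dP)·(P/q) ⇒ dq/dP = Ed·q/P = (-1.7)·20820/42 = -842.71428…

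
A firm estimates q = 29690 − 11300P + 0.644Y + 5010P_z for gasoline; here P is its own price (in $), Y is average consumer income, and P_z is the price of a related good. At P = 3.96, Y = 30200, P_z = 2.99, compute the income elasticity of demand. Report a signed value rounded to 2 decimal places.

1.00

At the given values, q = 29690 − 11300(3.96) + 0.644(30200) + 5010(2.99) = 19370.7.
∂q/∂Y = 0.644.
E = (0.644) × (30200/19370.7) = 1.0040…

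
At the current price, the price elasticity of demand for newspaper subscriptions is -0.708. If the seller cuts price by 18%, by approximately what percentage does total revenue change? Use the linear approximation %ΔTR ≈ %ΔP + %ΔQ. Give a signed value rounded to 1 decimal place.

-5.3%

%ΔQ ≈ Ed × %ΔP = (-0.708) × (-18%) = +12.7440%
%ΔTR ≈ %ΔP + %ΔQ = (-18%) + (+12.7440%) = -5.2560%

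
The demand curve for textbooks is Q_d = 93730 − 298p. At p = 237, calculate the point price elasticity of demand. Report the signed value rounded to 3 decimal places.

-3.057

dQ_d/dp = −298. At p = 237, Q_d = 93730 − 298(237) = 23104.
Ed = (dQ_d/dp)·(p/Q_d) = −298 × (237/23104) = -3.05687…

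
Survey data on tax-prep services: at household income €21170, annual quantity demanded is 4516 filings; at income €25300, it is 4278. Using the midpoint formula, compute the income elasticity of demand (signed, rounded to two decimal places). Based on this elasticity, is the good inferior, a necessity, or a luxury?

-0.30; inferior

%ΔQ = (4278 − 4516)/[( 4516 + 4278)/2] = -238/4397 = -0.054127…
%ΔIncome = (25300 − 21170)/[( 21170 + 25300)/2] = 4130/23235 = 0.177749…
E_income = (-238/4397) / (4130/23235) = -0.3045…
E_income < 0 ⇒ inferior good.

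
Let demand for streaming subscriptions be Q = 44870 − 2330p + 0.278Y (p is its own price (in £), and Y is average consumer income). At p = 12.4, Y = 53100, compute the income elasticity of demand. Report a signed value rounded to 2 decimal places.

At the given values, Q = 44870 − 2330(12.4) + 0.278(53100) = 30739.8.
∂Q/∂Y = 0.278.
E = (0.278) × (53100/30739.8) = 0.4802…

0.48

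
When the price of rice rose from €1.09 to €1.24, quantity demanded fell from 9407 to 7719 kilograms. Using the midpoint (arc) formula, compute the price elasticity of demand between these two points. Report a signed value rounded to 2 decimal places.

-1.53

%ΔQ = (7719 − 9407) / [(9407 + 7719)/2] = -1688/8563 = -0.197127…
%ΔP = (1.24 − 1.09) / [(1.09 + 1.24)/2] = 0.15/1.165 = 0.128755…
Arc Ed = %ΔQ / %ΔP = (-1688/8563) / (0.15/1.165) = -1.5310…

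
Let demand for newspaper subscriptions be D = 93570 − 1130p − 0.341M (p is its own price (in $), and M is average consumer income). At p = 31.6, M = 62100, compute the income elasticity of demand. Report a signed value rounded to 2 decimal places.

-0.58

At the given values, D = 93570 − 1130(31.6) − 0.341(62100) = 36685.9.
∂D/∂M = -0.341.
E = (-0.341) × (62100/36685.9) = -0.5772…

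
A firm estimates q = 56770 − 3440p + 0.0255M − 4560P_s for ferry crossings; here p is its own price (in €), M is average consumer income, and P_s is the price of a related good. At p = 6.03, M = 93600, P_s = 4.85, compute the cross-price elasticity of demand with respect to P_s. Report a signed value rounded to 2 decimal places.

-1.36

At the given values, q = 56770 − 3440(6.03) + 0.0255(93600) − 4560(4.85) = 16297.6.
∂q/∂P_s = -4560.
E = (-4560) × (4.85/16297.6) = -1.3570…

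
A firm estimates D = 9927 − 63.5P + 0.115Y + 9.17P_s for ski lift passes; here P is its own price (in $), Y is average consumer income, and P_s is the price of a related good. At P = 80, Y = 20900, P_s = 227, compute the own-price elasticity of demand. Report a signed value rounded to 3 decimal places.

At the given values, D = 9927 − 63.5(80) + 0.115(20900) + 9.17(227) = 9332.09.
∂D/∂P = −63.5.
E = (-63.5) × (80/9332.09) = -0.54435…

-0.544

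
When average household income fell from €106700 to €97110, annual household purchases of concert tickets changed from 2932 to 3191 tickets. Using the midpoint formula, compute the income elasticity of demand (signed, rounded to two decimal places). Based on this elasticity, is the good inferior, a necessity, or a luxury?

-0.90; inferior

%ΔQ = (3191 − 2932)/[( 2932 + 3191)/2] = 259/3061.5 = 0.084599…
%ΔIncome = (97110 − 106700)/[( 106700 + 97110)/2] = -9590/101905 = -0.094107…
E_income = (259/3061.5) / (-9590/101905) = -0.8989…
E_income < 0 ⇒ inferior good.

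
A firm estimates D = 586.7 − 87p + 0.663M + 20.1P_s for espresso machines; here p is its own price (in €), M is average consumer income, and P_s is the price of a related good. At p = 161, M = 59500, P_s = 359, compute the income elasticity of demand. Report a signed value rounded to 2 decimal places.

At the given values, D = 586.7 − 87(161) + 0.663(59500) + 20.1(359) = 33244.1.
∂D/∂M = 0.663.
E = (0.663) × (59500/33244.1) = 1.1866…

1.19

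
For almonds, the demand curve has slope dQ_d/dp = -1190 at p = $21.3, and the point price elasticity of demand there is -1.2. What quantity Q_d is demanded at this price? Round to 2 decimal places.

Ed = (dQ_d/dp)·(p/Q_d) ⇒ Q_d = (dQ_d/dp)·p/Ed = (-1190)·21.3/(-1.2) = 21122.5

21122.50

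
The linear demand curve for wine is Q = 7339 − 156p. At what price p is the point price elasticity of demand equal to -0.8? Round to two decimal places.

20.91

Ed = −156p/(7339 − 156p). Set this equal to -0.8:
156p = 0.8·(7339 − 156p) ⇒ 156p(1 + 0.8) = 0.8·7339
p = 0.8·7339 / (156·1.8) = 20.9088…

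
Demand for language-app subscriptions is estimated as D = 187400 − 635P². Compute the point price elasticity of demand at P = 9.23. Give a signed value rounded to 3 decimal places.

dD/dP = −2·635·P = -11722.1. At P = 9.23, D = 133302.5085.
Ed = (dD/dP)·(P/D) = (-11722.1) × (9.23/133302.5085) = -0.81165…

-0.812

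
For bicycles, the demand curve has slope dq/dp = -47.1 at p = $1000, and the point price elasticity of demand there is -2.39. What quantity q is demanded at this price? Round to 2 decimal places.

Ed = (dq/dp)·(p/q) ⇒ q = (dq/dp)·p/Ed = (-47.1)·1000/(-2.39) = 19707.1129…

19707.11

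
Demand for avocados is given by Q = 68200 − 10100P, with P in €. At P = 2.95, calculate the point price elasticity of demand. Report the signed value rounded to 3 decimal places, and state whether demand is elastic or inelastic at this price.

-0.776; inelastic

dQ/dP = −10100. At P = 2.95, Q = 68200 − 10100(2.95) = 38405.
Ed = (dQ/dP)·(P/Q) = −10100 × (2.95/38405) = -0.77581…
|Ed| = 0.776 < 1, so demand is inelastic.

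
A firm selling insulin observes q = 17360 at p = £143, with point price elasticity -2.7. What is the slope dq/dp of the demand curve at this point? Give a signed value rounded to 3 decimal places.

-327.776

Ed = (dq/dp)·(p/q) ⇒ dq/dp = Ed·q/p = (-2.7)·17360/143 = -327.77622…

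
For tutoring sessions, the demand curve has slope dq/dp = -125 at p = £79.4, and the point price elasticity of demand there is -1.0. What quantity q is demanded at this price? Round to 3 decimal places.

Ed = (dq/dp)·(p/q) ⇒ q = (dq/dp)·p/Ed = (-125)·79.4/(-1.0) = 9925

9925.000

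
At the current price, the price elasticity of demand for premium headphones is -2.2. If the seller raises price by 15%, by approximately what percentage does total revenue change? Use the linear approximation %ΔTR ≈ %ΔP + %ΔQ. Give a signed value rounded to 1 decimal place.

-18.0%

%ΔQ ≈ Ed × %ΔP = (-2.2) × (+15%) = -33.0000%
%ΔTR ≈ %ΔP + %ΔQ = (+15%) + (-33.0000%) = -18.0000%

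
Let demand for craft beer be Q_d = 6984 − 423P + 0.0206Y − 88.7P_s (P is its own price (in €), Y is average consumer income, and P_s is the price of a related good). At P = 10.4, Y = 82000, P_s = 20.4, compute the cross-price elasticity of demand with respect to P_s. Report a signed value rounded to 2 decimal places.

-0.73

At the given values, Q_d = 6984 − 423(10.4) + 0.0206(82000) − 88.7(20.4) = 2464.52.
∂Q_d/∂P_s = -88.7.
E = (-88.7) × (20.4/2464.52) = -0.7342…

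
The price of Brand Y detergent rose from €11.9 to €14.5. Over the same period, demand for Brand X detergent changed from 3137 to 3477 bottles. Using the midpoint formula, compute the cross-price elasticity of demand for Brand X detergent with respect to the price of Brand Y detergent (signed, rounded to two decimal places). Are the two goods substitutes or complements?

%ΔQ_{Brand X detergent} = (3477 − 3137)/avg = 340/3307 = 0.102812…
%ΔP_{Brand Y detergent} = (14.5 − 11.9)/avg = 2.6/13.2 = 0.196969…
E_cross = (340/3307) / (2.6/13.2) = 0.5219…
E_cross > 0 ⇒ the goods are substitutes.

0.52; substitutes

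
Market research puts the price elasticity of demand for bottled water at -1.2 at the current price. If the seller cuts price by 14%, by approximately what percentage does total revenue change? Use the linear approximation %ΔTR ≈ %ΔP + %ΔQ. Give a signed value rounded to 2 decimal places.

%ΔQ ≈ Ed × %ΔP = (-1.2) × (-14%) = +16.8000%
%ΔTR ≈ %ΔP + %ΔQ = (-14%) + (+16.8000%) = +2.8000%

+2.80%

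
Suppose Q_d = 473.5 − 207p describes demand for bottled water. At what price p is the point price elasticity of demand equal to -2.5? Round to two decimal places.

Ed = −207p/(473.5 − 207p). Set this equal to -2.5:
207p = 2.5·(473.5 − 207p) ⇒ 207p(1 + 2.5) = 2.5·473.5
p = 2.5·473.5 / (207·3.5) = 1.6338…

1.63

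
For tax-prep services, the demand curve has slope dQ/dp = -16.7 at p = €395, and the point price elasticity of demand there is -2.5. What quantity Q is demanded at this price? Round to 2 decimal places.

2638.60

Ed = (dQ/dp)·(p/Q) ⇒ Q = (dQ/dp)·p/Ed = (-16.7)·395/(-2.5) = 2638.6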